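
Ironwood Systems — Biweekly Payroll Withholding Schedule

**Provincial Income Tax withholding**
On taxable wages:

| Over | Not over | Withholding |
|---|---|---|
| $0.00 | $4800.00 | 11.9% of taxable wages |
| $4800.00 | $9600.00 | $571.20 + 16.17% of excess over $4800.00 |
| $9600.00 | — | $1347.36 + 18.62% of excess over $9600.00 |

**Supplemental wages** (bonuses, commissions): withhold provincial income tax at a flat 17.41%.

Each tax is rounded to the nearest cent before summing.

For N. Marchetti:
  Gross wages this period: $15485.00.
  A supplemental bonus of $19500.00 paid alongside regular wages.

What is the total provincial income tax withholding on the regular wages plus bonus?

$5838.10

Provincial Income Tax: taxable = $15485.00
  $1347.36 + 18.62% × ($15485.00 − $9600.00) = $1347.36 + 18.62% × $5885.00 = $2443.15
Supplemental (17.41% flat on bonus): 17.41% × $19500.00 = $3394.95
Total provincial income tax: $2443.15 + $3394.95 = $5838.10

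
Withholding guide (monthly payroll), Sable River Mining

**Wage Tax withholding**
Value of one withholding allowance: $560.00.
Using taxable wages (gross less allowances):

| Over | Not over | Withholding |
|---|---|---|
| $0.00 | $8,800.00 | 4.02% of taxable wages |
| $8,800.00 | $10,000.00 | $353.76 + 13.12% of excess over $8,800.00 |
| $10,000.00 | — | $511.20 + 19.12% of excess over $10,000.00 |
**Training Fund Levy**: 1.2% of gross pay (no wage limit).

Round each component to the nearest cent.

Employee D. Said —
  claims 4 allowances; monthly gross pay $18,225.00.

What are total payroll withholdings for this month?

$1,874.23

Wage Tax: taxable = $18,225.00 − 4×$560.00 = $15,985.00
  $511.20 + 19.12% × ($15,985.00 − $10,000.00) = $511.20 + 19.12% × $5,985.00 = $1,655.53
Training Fund Levy: 1.2% × $18,225.00 = $218.70
Total: $1,655.53 + $218.70 = $1,874.23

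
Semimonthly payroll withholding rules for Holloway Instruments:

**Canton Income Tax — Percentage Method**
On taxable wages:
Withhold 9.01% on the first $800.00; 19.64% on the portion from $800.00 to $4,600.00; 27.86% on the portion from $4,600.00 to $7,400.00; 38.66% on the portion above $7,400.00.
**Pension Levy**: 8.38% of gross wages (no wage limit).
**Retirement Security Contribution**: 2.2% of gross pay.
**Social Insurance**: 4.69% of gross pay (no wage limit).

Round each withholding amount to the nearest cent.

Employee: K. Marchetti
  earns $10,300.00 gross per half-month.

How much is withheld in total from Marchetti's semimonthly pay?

Canton Income Tax: taxable = $10,300.00
  $1,598.48 + 38.66% × ($10,300.00 − $7,400.00) = $1,598.48 + 38.66% × $2,900.00 = $2,719.62
Pension Levy: 8.38% × $10,300.00 = $863.14
Retirement Security Contribution: 2.2% × $10,300.00 = $226.60
Social Insurance: 4.69% × $10,300.00 = $483.07
Total: $2,719.62 + $863.14 + $226.60 + $483.07 = $4,292.43

$4,292.43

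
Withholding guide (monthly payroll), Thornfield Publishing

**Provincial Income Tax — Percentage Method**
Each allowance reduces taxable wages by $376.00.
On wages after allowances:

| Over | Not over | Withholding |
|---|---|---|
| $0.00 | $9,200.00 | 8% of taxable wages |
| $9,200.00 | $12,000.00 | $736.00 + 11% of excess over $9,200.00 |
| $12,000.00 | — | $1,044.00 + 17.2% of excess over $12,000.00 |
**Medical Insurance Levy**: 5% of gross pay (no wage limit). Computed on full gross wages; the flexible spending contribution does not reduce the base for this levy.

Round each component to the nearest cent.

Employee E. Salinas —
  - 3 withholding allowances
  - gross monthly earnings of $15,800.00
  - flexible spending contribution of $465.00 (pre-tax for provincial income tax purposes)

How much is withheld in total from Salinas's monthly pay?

Provincial Income Tax: taxable = $15,800.00 − $465.00 − 3×$376.00 = $14,207.00
  $1,044.00 + 17.2% × ($14,207.00 − $12,000.00) = $1,044.00 + 17.2% × $2,207.00 = $1,423.60
Medical Insurance Levy: 5% × $15,800.00 = $790.00
Total: $1,423.60 + $790.00 = $2,213.60

$2,213.60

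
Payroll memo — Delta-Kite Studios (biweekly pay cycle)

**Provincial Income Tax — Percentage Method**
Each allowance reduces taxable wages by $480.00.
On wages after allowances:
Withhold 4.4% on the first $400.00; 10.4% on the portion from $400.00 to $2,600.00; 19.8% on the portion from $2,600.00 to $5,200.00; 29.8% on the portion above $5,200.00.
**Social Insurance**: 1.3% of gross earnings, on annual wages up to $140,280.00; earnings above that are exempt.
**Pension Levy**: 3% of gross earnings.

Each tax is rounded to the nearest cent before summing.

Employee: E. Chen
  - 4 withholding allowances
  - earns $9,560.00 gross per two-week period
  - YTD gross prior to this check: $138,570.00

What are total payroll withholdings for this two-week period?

Provincial Income Tax: taxable = $9,560.00 − 4×$480.00 = $7,640.00
  $761.20 + 29.8% × ($7,640.00 − $5,200.00) = $761.20 + 29.8% × $2,440.00 = $1,488.32
Social Insurance: cap $140,280.00 − YTD $138,570.00 = $1,710.00 subject; 1.3% × $1,710.00 = $22.23
Pension Levy: 3% × $9,560.00 = $286.80
Total: $1,488.32 + $22.23 + $286.80 = $1,797.35

$1,797.35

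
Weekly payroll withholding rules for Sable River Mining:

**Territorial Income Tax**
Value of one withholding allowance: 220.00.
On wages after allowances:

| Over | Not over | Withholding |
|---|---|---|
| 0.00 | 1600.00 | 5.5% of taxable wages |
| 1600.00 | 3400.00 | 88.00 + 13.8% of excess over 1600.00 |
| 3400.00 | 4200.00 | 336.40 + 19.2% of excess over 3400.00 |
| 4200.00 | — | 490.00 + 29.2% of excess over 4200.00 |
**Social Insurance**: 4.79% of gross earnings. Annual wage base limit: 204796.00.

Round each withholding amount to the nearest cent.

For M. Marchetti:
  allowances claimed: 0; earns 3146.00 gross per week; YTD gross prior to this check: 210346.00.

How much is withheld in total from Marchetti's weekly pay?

301.35

Territorial Income Tax: taxable = 3146.00
  88.00 + 13.8% × (3146.00 − 1600.00) = 88.00 + 13.8% × 1546.00 = 301.35
Social Insurance: YTD 210346.00 ≥ cap 204796.00 → 0.00
Total: 301.35 + 0.00 = 301.35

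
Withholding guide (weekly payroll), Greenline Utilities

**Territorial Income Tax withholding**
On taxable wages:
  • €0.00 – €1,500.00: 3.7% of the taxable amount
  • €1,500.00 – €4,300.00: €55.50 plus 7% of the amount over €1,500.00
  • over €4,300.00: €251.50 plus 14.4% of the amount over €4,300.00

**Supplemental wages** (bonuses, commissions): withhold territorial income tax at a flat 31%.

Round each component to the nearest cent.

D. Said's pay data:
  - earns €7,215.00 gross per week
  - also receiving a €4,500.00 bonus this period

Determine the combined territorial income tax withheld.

Territorial Income Tax: taxable = €7,215.00
  €251.50 + 14.4% × (€7,215.00 − €4,300.00) = €251.50 + 14.4% × €2,915.00 = €671.26
Supplemental (31% flat on bonus): 31% × €4,500.00 = €1,395.00
Total territorial income tax: €671.26 + €1,395.00 = €2,066.26

€2,066.26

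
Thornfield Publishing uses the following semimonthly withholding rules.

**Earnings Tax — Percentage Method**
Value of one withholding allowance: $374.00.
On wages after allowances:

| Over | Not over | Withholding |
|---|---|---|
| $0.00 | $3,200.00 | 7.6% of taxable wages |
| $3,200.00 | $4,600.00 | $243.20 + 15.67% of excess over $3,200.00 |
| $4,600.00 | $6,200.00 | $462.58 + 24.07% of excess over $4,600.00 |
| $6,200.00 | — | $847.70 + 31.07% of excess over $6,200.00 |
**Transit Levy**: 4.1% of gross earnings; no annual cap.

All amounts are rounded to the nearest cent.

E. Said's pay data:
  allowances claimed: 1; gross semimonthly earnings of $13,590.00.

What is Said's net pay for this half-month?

Earnings Tax: taxable = $13,590.00 − 1×$374.00 = $13,216.00
  $847.70 + 31.07% × ($13,216.00 − $6,200.00) = $847.70 + 31.07% × $7,016.00 = $3,027.57
Transit Levy: 4.1% × $13,590.00 = $557.19
Total withheld: $3,027.57 + $557.19 = $3,584.76
Net pay: $13,590.00 − $3,584.76 = $10,005.24

$10,005.24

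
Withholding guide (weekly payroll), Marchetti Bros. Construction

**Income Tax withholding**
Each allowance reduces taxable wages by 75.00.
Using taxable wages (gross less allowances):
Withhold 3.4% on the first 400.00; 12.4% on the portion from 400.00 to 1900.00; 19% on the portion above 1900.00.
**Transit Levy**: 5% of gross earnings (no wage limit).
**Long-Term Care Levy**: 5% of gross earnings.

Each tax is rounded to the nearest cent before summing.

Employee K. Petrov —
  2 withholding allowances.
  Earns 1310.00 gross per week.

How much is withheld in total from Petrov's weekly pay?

Income Tax: taxable = 1310.00 − 2×75.00 = 1160.00
  13.60 + 12.4% × (1160.00 − 400.00) = 13.60 + 12.4% × 760.00 = 107.84
Transit Levy: 5% × 1310.00 = 65.50
Long-Term Care Levy: 5% × 1310.00 = 65.50
Total: 107.84 + 65.50 + 65.50 = 238.84

238.84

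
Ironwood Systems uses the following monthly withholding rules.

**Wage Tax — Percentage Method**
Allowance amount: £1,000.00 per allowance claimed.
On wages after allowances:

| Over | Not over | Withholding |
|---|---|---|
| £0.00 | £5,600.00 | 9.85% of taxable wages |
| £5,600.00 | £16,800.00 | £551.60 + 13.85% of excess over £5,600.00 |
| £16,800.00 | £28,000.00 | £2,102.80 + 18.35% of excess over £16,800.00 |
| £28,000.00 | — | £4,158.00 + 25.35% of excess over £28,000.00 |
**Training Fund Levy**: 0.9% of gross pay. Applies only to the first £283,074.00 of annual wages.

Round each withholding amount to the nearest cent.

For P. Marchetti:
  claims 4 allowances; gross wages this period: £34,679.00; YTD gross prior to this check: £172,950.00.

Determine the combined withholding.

Wage Tax: taxable = £34,679.00 − 4×£1,000.00 = £30,679.00
  £4,158.00 + 25.35% × (£30,679.00 − £28,000.00) = £4,158.00 + 25.35% × £2,679.00 = £4,837.13
Training Fund Levy: 0.9% × £34,679.00 = £312.11
Total: £4,837.13 + £312.11 = £5,149.24

£5,149.24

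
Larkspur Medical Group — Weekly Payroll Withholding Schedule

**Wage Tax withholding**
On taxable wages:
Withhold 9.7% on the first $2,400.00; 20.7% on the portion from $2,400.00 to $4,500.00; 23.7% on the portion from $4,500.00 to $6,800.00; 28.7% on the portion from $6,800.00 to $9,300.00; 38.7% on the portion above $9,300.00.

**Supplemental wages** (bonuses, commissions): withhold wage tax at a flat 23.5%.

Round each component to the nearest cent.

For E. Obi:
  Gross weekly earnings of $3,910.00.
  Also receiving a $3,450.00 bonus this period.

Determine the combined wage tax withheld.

$1,356.12

Wage Tax: taxable = $3,910.00
  $232.80 + 20.7% × ($3,910.00 − $2,400.00) = $232.80 + 20.7% × $1,510.00 = $545.37
Supplemental (23.5% flat on bonus): 23.5% × $3,450.00 = $810.75
Total wage tax: $545.37 + $810.75 = $1,356.12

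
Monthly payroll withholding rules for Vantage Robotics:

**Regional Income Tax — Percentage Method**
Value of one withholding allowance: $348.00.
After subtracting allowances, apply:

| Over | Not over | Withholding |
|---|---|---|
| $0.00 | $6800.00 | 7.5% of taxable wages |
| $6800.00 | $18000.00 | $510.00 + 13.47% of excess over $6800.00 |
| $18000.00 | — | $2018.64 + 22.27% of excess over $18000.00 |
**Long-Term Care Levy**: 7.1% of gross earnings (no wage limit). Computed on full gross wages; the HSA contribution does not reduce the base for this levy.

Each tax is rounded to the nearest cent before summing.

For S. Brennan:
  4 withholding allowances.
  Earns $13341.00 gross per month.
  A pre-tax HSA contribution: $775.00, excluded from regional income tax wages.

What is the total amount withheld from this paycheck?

Regional Income Tax: taxable = $13341.00 − $775.00 − 4×$348.00 = $11174.00
  $510.00 + 13.47% × ($11174.00 − $6800.00) = $510.00 + 13.47% × $4374.00 = $1099.18
Long-Term Care Levy: 7.1% × $13341.00 = $947.21
Total: $1099.18 + $947.21 = $2046.39

$2046.39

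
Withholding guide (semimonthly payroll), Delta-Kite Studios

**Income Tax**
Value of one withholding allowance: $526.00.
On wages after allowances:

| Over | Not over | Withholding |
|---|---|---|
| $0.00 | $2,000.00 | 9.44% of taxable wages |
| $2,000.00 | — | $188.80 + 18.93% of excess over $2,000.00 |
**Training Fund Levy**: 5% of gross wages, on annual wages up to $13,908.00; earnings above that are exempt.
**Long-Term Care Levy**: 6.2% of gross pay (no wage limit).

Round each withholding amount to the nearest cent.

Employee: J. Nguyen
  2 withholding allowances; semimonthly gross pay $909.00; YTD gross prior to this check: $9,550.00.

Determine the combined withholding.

$101.81

Income Tax: taxable = $909.00 − 2×$526.00 = $-143.00
  Taxable ≤ 0 → $0.00
Training Fund Levy: 5% × $909.00 = $45.45
Long-Term Care Levy: 6.2% × $909.00 = $56.36
Total: $0.00 + $45.45 + $56.36 = $101.81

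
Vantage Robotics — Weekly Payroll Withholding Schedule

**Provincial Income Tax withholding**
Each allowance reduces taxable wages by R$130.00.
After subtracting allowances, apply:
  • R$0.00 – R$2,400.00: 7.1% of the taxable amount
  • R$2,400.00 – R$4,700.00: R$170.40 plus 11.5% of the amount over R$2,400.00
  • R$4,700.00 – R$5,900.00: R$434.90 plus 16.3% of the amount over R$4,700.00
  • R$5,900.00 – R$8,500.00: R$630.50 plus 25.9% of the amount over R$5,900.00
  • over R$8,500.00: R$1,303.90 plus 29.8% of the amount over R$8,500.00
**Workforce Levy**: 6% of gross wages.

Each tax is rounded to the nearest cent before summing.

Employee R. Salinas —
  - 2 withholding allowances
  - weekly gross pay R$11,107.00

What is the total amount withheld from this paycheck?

R$2,669.73

Provincial Income Tax: taxable = R$11,107.00 − 2×R$130.00 = R$10,847.00
  R$1,303.90 + 29.8% × (R$10,847.00 − R$8,500.00) = R$1,303.90 + 29.8% × R$2,347.00 = R$2,003.31
Workforce Levy: 6% × R$11,107.00 = R$666.42
Total: R$2,003.31 + R$666.42 = R$2,669.73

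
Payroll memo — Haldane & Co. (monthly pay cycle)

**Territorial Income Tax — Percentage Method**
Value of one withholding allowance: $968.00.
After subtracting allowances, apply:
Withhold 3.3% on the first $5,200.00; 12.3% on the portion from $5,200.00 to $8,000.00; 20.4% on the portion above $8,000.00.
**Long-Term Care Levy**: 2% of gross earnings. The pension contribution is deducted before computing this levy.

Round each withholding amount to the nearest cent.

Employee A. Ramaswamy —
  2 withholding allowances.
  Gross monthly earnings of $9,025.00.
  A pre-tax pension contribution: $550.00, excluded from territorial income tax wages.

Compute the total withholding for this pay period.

Territorial Income Tax: taxable = $9,025.00 − $550.00 − 2×$968.00 = $6,539.00
  $171.60 + 12.3% × ($6,539.00 − $5,200.00) = $171.60 + 12.3% × $1,339.00 = $336.30
Long-Term Care Levy: 2% × $8,475.00 = $169.50
Total: $336.30 + $169.50 = $505.80

$505.80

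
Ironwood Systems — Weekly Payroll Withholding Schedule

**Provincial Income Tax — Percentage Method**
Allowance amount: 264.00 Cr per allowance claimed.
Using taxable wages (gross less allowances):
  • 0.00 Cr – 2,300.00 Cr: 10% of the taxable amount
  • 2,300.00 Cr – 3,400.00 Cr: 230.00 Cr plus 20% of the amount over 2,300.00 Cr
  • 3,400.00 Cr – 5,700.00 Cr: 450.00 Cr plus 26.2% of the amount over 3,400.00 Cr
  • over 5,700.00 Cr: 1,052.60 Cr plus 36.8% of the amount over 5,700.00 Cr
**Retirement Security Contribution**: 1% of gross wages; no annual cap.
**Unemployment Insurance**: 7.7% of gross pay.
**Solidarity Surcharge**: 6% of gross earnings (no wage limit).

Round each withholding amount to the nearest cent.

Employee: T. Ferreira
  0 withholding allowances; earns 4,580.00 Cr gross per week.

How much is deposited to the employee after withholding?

Provincial Income Tax: taxable = 4,580.00 Cr
  450.00 Cr + 26.2% × (4,580.00 Cr − 3,400.00 Cr) = 450.00 Cr + 26.2% × 1,180.00 Cr = 759.16 Cr
Retirement Security Contribution: 1% × 4,580.00 Cr = 45.80 Cr
Unemployment Insurance: 7.7% × 4,580.00 Cr = 352.66 Cr
Solidarity Surcharge: 6% × 4,580.00 Cr = 274.80 Cr
Total withheld: 759.16 Cr + 45.80 Cr + 352.66 Cr + 274.80 Cr = 1,432.42 Cr
Net pay: 4,580.00 Cr − 1,432.42 Cr = 3,147.58 Cr

3,147.58 Cr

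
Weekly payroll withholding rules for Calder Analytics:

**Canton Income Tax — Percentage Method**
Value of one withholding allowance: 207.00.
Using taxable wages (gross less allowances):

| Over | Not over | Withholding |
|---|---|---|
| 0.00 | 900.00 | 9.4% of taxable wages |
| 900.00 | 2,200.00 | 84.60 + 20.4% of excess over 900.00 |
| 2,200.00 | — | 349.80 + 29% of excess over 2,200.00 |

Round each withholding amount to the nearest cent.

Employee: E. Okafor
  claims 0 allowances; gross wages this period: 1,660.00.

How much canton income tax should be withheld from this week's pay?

Canton Income Tax: taxable = 1,660.00
  84.60 + 20.4% × (1,660.00 − 900.00) = 84.60 + 20.4% × 760.00 = 239.64

239.64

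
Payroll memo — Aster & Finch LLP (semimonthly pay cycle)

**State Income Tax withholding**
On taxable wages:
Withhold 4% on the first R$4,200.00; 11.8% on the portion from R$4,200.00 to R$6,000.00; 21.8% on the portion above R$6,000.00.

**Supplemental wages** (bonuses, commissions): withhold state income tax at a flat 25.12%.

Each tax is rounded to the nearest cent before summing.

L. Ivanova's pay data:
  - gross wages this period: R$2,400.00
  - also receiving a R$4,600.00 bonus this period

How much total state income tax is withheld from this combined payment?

R$1,251.52

State Income Tax: taxable = R$2,400.00
  4% × R$2,400.00 = R$96.00
Supplemental (25.12% flat on bonus): 25.12% × R$4,600.00 = R$1,155.52
Total state income tax: R$96.00 + R$1,155.52 = R$1,251.52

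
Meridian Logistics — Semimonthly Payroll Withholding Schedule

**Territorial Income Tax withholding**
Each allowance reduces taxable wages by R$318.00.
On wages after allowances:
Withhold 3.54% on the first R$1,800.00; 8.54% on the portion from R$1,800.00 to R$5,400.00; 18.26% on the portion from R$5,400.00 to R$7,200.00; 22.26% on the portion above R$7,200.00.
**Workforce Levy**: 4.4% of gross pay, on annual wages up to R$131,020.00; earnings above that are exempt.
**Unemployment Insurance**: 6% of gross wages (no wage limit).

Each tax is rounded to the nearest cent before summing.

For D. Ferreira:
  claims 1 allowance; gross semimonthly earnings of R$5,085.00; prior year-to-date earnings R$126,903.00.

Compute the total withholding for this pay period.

R$803.35

Territorial Income Tax: taxable = R$5,085.00 − 1×R$318.00 = R$4,767.00
  R$63.72 + 8.54% × (R$4,767.00 − R$1,800.00) = R$63.72 + 8.54% × R$2,967.00 = R$317.10
Workforce Levy: cap R$131,020.00 − YTD R$126,903.00 = R$4,117.00 subject; 4.4% × R$4,117.00 = R$181.15
Unemployment Insurance: 6% × R$5,085.00 = R$305.10
Total: R$317.10 + R$181.15 + R$305.10 = R$803.35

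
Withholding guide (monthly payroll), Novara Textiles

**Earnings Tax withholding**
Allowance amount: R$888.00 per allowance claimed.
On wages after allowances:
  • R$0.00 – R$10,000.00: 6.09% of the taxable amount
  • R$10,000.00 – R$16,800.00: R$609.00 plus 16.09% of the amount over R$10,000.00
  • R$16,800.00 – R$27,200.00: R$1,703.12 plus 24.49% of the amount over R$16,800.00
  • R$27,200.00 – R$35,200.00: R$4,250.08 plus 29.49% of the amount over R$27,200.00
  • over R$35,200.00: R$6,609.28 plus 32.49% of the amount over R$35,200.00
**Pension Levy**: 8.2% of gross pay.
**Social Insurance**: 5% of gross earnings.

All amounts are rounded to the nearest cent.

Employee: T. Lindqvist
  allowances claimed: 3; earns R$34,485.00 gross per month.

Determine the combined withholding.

Earnings Tax: taxable = R$34,485.00 − 3×R$888.00 = R$31,821.00
  R$4,250.08 + 29.49% × (R$31,821.00 − R$27,200.00) = R$4,250.08 + 29.49% × R$4,621.00 = R$5,612.81
Pension Levy: 8.2% × R$34,485.00 = R$2,827.77
Social Insurance: 5% × R$34,485.00 = R$1,724.25
Total: R$5,612.81 + R$2,827.77 + R$1,724.25 = R$10,164.83

R$10,164.83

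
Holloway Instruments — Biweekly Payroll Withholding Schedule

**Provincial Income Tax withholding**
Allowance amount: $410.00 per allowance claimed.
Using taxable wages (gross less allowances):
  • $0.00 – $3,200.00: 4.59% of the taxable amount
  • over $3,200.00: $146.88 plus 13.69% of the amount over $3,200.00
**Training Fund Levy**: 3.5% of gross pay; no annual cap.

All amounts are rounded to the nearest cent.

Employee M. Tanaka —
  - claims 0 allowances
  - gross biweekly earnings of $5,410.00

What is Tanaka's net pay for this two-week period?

Provincial Income Tax: taxable = $5,410.00
  $146.88 + 13.69% × ($5,410.00 − $3,200.00) = $146.88 + 13.69% × $2,210.00 = $449.43
Training Fund Levy: 3.5% × $5,410.00 = $189.35
Total withheld: $449.43 + $189.35 = $638.78
Net pay: $5,410.00 − $638.78 = $4,771.22

$4,771.22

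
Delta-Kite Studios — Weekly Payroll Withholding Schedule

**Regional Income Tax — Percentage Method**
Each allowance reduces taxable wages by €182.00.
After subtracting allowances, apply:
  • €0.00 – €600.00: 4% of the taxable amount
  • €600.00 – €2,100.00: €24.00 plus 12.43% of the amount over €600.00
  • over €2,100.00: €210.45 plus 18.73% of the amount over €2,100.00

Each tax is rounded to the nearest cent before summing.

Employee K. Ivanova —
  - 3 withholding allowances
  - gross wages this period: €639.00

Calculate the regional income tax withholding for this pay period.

€3.72

Regional Income Tax: taxable = €639.00 − 3×€182.00 = €93.00
  4% × €93.00 = €3.72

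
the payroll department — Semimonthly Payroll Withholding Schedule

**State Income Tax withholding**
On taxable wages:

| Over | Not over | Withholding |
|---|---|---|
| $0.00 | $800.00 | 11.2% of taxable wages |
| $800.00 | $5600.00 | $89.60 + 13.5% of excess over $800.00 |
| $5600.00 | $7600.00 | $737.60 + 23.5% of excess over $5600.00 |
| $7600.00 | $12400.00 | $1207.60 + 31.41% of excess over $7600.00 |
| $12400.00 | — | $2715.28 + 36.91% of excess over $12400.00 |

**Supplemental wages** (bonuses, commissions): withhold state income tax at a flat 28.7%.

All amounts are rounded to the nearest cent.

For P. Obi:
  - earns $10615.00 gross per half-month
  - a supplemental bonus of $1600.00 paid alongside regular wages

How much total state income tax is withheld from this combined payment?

State Income Tax: taxable = $10615.00
  $1207.60 + 31.41% × ($10615.00 − $7600.00) = $1207.60 + 31.41% × $3015.00 = $2154.61
Supplemental (28.7% flat on bonus): 28.7% × $1600.00 = $459.20
Total state income tax: $2154.61 + $459.20 = $2613.81

$2613.81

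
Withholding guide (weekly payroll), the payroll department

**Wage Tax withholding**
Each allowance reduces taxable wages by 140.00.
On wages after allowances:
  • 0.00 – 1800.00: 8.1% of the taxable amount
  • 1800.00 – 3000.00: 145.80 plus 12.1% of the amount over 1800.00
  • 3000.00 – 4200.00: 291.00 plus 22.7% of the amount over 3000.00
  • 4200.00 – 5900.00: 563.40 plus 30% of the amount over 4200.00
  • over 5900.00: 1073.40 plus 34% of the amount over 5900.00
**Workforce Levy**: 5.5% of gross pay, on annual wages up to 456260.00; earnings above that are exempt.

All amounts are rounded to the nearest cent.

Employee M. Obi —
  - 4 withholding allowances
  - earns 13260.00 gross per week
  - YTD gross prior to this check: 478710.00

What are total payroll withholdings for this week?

3385.40

Wage Tax: taxable = 13260.00 − 4×140.00 = 12700.00
  1073.40 + 34% × (12700.00 − 5900.00) = 1073.40 + 34% × 6800.00 = 3385.40
Workforce Levy: YTD 478710.00 ≥ cap 456260.00 → 0.00
Total: 3385.40 + 0.00 = 3385.40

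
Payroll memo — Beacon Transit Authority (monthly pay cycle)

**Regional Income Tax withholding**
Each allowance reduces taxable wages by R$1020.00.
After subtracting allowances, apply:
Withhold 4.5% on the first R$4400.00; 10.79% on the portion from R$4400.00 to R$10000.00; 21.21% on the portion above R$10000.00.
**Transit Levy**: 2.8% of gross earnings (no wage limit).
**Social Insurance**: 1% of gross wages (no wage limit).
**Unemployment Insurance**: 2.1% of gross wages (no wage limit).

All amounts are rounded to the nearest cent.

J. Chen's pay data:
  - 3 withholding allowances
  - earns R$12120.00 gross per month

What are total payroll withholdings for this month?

Regional Income Tax: taxable = R$12120.00 − 3×R$1020.00 = R$9060.00
  R$198.00 + 10.79% × (R$9060.00 − R$4400.00) = R$198.00 + 10.79% × R$4660.00 = R$700.81
Transit Levy: 2.8% × R$12120.00 = R$339.36
Social Insurance: 1% × R$12120.00 = R$121.20
Unemployment Insurance: 2.1% × R$12120.00 = R$254.52
Total: R$700.81 + R$339.36 + R$121.20 + R$254.52 = R$1415.89

R$1415.89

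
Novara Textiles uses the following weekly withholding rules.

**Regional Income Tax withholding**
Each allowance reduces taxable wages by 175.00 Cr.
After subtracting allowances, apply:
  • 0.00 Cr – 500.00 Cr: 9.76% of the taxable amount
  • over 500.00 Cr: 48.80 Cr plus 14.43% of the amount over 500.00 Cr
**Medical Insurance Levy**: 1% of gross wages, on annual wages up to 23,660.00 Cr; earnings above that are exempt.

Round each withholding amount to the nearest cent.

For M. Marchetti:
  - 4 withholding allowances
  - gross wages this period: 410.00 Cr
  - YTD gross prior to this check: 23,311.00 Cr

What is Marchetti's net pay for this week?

Regional Income Tax: taxable = 410.00 Cr − 4×175.00 Cr = -290.00 Cr
  Taxable ≤ 0 → 0.00 Cr
Medical Insurance Levy: cap 23,660.00 Cr − YTD 23,311.00 Cr = 349.00 Cr subject; 1% × 349.00 Cr = 3.49 Cr
Total withheld: 0.00 Cr + 3.49 Cr = 3.49 Cr
Net pay: 410.00 Cr − 3.49 Cr = 406.51 Cr

406.51 Cr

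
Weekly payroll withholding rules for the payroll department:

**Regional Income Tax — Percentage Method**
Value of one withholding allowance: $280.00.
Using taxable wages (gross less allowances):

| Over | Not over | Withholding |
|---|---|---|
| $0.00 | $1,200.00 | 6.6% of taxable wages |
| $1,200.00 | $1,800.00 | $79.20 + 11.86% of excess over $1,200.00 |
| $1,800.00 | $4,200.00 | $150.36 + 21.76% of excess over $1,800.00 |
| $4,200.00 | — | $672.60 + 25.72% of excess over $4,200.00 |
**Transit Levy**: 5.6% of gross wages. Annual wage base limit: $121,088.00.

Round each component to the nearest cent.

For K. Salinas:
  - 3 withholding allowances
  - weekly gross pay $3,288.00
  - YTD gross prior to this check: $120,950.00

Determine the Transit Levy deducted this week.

Transit Levy: cap $121,088.00 − YTD $120,950.00 = $138.00 subject; 5.6% × $138.00 = $7.73

$7.73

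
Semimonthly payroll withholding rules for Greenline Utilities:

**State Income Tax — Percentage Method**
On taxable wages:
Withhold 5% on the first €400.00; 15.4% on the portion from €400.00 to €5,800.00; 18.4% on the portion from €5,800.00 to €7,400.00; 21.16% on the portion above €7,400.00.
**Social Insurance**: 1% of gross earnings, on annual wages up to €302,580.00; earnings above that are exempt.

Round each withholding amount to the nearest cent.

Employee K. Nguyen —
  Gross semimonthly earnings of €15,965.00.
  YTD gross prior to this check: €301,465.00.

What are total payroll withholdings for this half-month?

€2,969.50

State Income Tax: taxable = €15,965.00
  €1,146.00 + 21.16% × (€15,965.00 − €7,400.00) = €1,146.00 + 21.16% × €8,565.00 = €2,958.35
Social Insurance: cap €302,580.00 − YTD €301,465.00 = €1,115.00 subject; 1% × €1,115.00 = €11.15
Total: €2,958.35 + €11.15 = €2,969.50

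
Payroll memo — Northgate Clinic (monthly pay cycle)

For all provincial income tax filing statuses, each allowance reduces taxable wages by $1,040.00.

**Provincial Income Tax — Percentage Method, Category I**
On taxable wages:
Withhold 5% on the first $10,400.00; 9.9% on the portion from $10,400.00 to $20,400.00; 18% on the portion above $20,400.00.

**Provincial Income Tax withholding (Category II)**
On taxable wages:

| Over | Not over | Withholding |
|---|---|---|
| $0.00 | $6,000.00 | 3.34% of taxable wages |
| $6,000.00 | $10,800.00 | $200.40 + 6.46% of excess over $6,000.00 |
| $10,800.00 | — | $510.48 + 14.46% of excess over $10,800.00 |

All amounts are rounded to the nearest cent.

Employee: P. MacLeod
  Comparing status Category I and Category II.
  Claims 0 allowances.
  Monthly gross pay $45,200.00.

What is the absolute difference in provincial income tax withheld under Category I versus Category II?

$489.28

Provincial Income Tax (Category I): taxable = $45,200.00
  $1,510.00 + 18% × ($45,200.00 − $20,400.00) = $1,510.00 + 18% × $24,800.00 = $5,974.00
Provincial Income Tax (Category II): taxable = $45,200.00
  $510.48 + 14.46% × ($45,200.00 − $10,800.00) = $510.48 + 14.46% × $34,400.00 = $5,484.72
Difference: |$5,974.00 − $5,484.72| = $489.28 (higher under Category I)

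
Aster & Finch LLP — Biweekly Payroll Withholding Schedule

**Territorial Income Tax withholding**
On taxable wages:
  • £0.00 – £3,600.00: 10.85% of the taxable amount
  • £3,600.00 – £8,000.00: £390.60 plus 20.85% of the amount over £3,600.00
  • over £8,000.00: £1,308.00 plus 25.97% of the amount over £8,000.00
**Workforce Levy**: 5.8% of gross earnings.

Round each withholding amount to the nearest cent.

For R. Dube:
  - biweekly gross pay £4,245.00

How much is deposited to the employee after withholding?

Territorial Income Tax: taxable = £4,245.00
  £390.60 + 20.85% × (£4,245.00 − £3,600.00) = £390.60 + 20.85% × £645.00 = £525.08
Workforce Levy: 5.8% × £4,245.00 = £246.21
Total withheld: £525.08 + £246.21 = £771.29
Net pay: £4,245.00 − £771.29 = £3,473.71

£3,473.71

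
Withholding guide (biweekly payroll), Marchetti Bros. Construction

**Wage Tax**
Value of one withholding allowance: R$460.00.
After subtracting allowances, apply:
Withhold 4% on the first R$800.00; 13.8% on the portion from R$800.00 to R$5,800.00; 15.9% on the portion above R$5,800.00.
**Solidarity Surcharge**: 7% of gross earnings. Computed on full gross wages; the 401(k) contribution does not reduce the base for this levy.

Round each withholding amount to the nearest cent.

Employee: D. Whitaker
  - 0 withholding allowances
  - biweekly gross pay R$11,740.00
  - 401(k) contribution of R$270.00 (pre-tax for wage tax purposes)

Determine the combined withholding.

R$2,445.33

Wage Tax: taxable = R$11,740.00 − R$270.00 = R$11,470.00
  R$722.00 + 15.9% × (R$11,470.00 − R$5,800.00) = R$722.00 + 15.9% × R$5,670.00 = R$1,623.53
Solidarity Surcharge: 7% × R$11,740.00 = R$821.80
Total: R$1,623.53 + R$821.80 = R$2,445.33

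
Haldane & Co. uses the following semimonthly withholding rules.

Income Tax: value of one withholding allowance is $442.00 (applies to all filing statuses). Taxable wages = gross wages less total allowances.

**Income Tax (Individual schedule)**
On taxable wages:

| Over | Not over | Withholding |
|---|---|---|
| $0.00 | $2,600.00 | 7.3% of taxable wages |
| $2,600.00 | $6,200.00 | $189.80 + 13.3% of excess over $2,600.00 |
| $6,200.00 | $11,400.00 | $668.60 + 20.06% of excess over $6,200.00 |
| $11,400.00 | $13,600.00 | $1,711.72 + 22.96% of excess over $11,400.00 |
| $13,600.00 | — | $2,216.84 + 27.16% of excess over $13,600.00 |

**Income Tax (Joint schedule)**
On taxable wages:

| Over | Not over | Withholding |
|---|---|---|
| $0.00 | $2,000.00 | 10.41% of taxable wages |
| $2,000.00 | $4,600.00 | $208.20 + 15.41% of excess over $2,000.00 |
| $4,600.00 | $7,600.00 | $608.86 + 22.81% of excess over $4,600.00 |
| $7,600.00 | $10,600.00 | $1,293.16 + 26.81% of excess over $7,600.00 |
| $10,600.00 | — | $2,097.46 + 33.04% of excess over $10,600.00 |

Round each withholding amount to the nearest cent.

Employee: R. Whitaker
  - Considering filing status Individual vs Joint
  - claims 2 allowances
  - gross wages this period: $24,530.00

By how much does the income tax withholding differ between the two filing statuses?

$1,462.53

Income Tax (Individual): taxable = $24,530.00 − 2×$442.00 = $23,646.00
  $2,216.84 + 27.16% × ($23,646.00 − $13,600.00) = $2,216.84 + 27.16% × $10,046.00 = $4,945.33
Income Tax (Joint): taxable = $24,530.00 − 2×$442.00 = $23,646.00
  $2,097.46 + 33.04% × ($23,646.00 − $10,600.00) = $2,097.46 + 33.04% × $13,046.00 = $6,407.86
Difference: |$4,945.33 − $6,407.86| = $1,462.53 (higher under Joint)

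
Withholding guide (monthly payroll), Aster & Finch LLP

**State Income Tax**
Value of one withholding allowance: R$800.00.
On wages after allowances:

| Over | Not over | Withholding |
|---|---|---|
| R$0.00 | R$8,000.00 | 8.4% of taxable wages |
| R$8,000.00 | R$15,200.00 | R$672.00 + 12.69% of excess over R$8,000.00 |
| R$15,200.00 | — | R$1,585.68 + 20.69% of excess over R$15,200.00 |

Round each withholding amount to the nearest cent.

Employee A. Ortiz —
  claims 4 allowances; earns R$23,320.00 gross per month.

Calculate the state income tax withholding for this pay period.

State Income Tax: taxable = R$23,320.00 − 4×R$800.00 = R$20,120.00
  R$1,585.68 + 20.69% × (R$20,120.00 − R$15,200.00) = R$1,585.68 + 20.69% × R$4,920.00 = R$2,603.63

R$2,603.63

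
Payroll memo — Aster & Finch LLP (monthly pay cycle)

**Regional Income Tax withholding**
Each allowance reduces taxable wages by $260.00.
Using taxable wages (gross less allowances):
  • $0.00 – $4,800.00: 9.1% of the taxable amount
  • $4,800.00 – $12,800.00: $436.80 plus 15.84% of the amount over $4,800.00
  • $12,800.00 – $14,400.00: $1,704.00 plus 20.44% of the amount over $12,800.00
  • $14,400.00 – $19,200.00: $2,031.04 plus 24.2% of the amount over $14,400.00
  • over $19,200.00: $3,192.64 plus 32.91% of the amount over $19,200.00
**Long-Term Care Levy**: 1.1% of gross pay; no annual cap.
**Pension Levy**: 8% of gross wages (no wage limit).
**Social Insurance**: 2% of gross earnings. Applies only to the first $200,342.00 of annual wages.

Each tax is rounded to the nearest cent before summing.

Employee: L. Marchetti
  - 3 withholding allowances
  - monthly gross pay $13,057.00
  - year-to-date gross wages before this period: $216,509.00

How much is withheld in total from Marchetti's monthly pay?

Regional Income Tax: taxable = $13,057.00 − 3×$260.00 = $12,277.00
  $436.80 + 15.84% × ($12,277.00 − $4,800.00) = $436.80 + 15.84% × $7,477.00 = $1,621.16
Long-Term Care Levy: 1.1% × $13,057.00 = $143.63
Pension Levy: 8% × $13,057.00 = $1,044.56
Social Insurance: YTD $216,509.00 ≥ cap $200,342.00 → $0.00
Total: $1,621.16 + $143.63 + $1,044.56 + $0.00 = $2,809.35

$2,809.35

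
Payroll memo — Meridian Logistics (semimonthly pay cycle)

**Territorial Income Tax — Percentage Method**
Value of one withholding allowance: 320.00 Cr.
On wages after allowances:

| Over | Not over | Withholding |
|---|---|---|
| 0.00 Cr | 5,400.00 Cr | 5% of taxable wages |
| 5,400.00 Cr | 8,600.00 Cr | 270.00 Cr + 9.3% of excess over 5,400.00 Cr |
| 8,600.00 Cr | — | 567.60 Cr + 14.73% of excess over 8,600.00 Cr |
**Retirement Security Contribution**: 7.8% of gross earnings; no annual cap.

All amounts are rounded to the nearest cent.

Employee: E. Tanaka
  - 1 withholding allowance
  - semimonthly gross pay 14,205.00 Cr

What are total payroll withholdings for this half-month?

2,454.07 Cr

Territorial Income Tax: taxable = 14,205.00 Cr − 1×320.00 Cr = 13,885.00 Cr
  567.60 Cr + 14.73% × (13,885.00 Cr − 8,600.00 Cr) = 567.60 Cr + 14.73% × 5,285.00 Cr = 1,346.08 Cr
Retirement Security Contribution: 7.8% × 14,205.00 Cr = 1,107.99 Cr
Total: 1,346.08 Cr + 1,107.99 Cr = 2,454.07 Cr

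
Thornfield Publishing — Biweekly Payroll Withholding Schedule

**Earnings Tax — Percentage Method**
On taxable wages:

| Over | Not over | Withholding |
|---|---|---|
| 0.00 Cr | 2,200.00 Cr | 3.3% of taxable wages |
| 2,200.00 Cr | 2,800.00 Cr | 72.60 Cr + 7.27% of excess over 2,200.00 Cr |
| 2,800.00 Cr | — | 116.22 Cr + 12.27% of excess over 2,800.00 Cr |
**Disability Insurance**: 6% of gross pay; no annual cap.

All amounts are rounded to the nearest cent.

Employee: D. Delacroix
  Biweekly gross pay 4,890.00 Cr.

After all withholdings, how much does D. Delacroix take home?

4,223.94 Cr

Earnings Tax: taxable = 4,890.00 Cr
  116.22 Cr + 12.27% × (4,890.00 Cr − 2,800.00 Cr) = 116.22 Cr + 12.27% × 2,090.00 Cr = 372.66 Cr
Disability Insurance: 6% × 4,890.00 Cr = 293.40 Cr
Total withheld: 372.66 Cr + 293.40 Cr = 666.06 Cr
Net pay: 4,890.00 Cr − 666.06 Cr = 4,223.94 Cr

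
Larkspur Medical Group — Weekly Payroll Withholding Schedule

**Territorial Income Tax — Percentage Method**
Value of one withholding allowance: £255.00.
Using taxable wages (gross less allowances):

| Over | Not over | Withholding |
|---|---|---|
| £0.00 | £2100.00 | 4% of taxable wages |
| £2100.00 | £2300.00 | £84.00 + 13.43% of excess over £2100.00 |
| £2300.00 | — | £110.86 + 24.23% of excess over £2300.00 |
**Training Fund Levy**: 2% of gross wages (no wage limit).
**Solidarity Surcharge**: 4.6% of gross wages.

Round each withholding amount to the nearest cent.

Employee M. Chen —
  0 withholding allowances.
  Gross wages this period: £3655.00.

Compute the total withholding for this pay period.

Territorial Income Tax: taxable = £3655.00
  £110.86 + 24.23% × (£3655.00 − £2300.00) = £110.86 + 24.23% × £1355.00 = £439.18
Training Fund Levy: 2% × £3655.00 = £73.10
Solidarity Surcharge: 4.6% × £3655.00 = £168.13
Total: £439.18 + £73.10 + £168.13 = £680.41

£680.41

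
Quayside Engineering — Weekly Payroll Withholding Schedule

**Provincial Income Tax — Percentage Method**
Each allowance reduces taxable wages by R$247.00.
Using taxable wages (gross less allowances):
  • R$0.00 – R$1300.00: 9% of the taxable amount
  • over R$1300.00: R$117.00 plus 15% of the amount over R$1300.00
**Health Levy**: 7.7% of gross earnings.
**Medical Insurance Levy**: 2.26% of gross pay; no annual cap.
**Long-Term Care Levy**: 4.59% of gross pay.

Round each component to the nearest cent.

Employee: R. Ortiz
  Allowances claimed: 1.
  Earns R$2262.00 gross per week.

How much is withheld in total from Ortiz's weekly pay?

R$553.37

Provincial Income Tax: taxable = R$2262.00 − 1×R$247.00 = R$2015.00
  R$117.00 + 15% × (R$2015.00 − R$1300.00) = R$117.00 + 15% × R$715.00 = R$224.25
Health Levy: 7.7% × R$2262.00 = R$174.17
Medical Insurance Levy: 2.26% × R$2262.00 = R$51.12
Long-Term Care Levy: 4.59% × R$2262.00 = R$103.83
Total: R$224.25 + R$174.17 + R$51.12 + R$103.83 = R$553.37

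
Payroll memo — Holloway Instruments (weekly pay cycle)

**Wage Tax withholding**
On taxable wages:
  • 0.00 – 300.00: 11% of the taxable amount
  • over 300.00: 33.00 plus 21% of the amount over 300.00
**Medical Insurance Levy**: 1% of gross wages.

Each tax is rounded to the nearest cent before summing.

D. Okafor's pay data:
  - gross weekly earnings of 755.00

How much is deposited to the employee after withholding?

618.90

Wage Tax: taxable = 755.00
  33.00 + 21% × (755.00 − 300.00) = 33.00 + 21% × 455.00 = 128.55
Medical Insurance Levy: 1% × 755.00 = 7.55
Total withheld: 128.55 + 7.55 = 136.10
Net pay: 755.00 − 136.10 = 618.90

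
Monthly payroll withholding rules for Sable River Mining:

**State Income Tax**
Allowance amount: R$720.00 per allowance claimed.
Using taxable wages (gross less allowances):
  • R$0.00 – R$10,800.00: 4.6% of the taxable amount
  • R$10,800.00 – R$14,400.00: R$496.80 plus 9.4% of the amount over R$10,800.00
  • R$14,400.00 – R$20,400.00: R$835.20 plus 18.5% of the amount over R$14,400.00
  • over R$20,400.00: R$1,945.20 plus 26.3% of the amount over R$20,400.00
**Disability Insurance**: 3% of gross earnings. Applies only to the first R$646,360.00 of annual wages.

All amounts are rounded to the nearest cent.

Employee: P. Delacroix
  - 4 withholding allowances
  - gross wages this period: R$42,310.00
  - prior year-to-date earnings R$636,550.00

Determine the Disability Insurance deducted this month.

R$294.30

Disability Insurance: cap R$646,360.00 − YTD R$636,550.00 = R$9,810.00 subject; 3% × R$9,810.00 = R$294.30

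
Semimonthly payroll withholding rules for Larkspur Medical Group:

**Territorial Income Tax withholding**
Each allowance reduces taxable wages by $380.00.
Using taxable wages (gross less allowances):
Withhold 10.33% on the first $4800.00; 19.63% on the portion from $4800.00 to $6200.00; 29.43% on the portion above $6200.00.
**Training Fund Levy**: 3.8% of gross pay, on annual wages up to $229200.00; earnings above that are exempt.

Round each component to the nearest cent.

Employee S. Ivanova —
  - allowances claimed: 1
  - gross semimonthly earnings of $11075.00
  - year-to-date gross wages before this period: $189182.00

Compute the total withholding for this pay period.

Territorial Income Tax: taxable = $11075.00 − 1×$380.00 = $10695.00
  $770.66 + 29.43% × ($10695.00 − $6200.00) = $770.66 + 29.43% × $4495.00 = $2093.54
Training Fund Levy: 3.8% × $11075.00 = $420.85
Total: $2093.54 + $420.85 = $2514.39

$2514.39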